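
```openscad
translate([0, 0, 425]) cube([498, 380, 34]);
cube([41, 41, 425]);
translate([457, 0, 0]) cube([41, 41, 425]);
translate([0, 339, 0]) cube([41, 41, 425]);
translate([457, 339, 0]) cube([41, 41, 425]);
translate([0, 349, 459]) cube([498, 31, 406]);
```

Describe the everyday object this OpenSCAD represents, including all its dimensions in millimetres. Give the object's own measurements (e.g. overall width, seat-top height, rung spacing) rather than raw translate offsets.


A chair. The seat is a 498×380×34 mm slab with its top at z = 459 mm, on four 41×41 mm corner legs (flush with the seat edges, standing on z = 0). A flat backrest 31 mm thick, 406 mm tall, spans the full seat width and rises from the seat top along its +y edge, rear face flush with the rear of the seat.


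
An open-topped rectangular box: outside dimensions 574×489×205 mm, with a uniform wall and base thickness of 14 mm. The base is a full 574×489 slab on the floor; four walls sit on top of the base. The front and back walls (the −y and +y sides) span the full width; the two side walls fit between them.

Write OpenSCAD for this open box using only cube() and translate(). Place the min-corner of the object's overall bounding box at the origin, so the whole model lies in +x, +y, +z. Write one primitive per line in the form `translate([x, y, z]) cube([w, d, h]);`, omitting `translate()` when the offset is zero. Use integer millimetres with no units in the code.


cube([574, 489, 14]);
translate([0, 0, 14]) cube([574, 14, 191]);
translate([0, 475, 14]) cube([574, 14, 191]);
translate([0, 14, 14]) cube([14, 461, 191]);
translate([560, 14, 14]) cube([14, 461, 191]);


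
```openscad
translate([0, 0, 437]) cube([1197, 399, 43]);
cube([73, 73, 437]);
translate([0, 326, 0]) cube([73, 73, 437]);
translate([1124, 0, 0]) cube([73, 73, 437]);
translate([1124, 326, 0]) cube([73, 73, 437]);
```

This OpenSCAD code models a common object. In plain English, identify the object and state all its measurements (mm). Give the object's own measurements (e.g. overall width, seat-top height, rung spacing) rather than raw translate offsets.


A bench: a 1197×399 mm seat slab, 43 mm thick, top at z = 480 mm, on four 73×73 mm square legs flush with the seat corners and standing on z = 0.


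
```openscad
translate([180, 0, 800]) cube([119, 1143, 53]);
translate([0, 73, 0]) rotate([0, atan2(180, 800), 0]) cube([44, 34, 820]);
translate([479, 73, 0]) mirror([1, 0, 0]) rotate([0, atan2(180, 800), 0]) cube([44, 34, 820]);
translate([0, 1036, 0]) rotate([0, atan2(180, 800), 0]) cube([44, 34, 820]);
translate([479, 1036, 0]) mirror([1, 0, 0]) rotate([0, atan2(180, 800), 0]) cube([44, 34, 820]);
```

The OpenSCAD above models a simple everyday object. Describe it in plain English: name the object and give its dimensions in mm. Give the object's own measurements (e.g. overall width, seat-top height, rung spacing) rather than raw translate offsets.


A sawhorse. A 119×1143×53 mm beam (x, y, z) sits on two A-frame leg pairs. Each pair is two raked legs of 44×34 mm section (34 mm along y) splaying symmetrically in x. Each leg rises 800 mm vertically over 180 mm of horizontal reach and is 820 mm long along its own axis. Every leg's outer bottom edge rests on the floor and its outer top edge meets a bottom edge of the beam — the left legs (tilting toward +x) meet the beam's −x bottom edge, the right legs (their mirror images, tilting toward −x) meet its +x bottom edge — so the leg tops tuck under the beam, the beam's underside is 800 mm above the floor, and the feet are 479 mm apart outside-to-outside with the beam centred between them. The two leg pairs are set in 73 mm from either end of the beam.


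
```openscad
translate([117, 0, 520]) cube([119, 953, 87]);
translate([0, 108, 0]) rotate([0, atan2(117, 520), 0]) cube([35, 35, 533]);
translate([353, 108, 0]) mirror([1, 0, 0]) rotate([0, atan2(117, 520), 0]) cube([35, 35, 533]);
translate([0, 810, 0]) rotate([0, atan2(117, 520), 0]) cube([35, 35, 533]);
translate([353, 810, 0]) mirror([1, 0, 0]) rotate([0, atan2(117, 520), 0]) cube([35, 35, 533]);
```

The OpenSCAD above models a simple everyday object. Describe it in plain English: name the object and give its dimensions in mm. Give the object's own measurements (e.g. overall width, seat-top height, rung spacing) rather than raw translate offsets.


A sawhorse. A 119×953×87 mm beam (x, y, z) sits on two A-frame leg pairs. Each pair is two raked legs of 35×35 mm section (35 mm along y) splaying symmetrically in x. Each leg rises 520 mm vertically over 117 mm of horizontal reach and is 533 mm long along its own axis. Every leg's outer bottom edge rests on the floor and its outer top edge meets a bottom edge of the beam — the left legs (tilting toward +x) meet the beam's −x bottom edge, the right legs (their mirror images, tilting toward −x) meet its +x bottom edge — so the leg tops tuck under the beam, the beam's underside is 520 mm above the floor, and the feet are 353 mm apart outside-to-outside with the beam centred between them. The two leg pairs are set in 108 mm from either end of the beam.


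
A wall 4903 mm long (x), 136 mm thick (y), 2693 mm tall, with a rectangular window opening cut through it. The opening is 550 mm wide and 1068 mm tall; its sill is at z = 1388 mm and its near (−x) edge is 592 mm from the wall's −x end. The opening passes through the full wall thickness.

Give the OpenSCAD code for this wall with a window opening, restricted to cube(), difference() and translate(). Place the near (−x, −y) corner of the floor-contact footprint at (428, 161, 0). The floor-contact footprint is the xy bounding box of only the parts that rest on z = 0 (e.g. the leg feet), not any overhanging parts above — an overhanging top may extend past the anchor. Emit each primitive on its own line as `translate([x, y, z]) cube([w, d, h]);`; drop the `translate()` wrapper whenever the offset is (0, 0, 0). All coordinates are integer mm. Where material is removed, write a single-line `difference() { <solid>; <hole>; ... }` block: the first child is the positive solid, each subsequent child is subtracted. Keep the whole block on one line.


difference() { translate([428, 161, 0]) cube([4903, 136, 2693]); translate([1020, 161, 1388]) cube([550, 136, 1068]); }


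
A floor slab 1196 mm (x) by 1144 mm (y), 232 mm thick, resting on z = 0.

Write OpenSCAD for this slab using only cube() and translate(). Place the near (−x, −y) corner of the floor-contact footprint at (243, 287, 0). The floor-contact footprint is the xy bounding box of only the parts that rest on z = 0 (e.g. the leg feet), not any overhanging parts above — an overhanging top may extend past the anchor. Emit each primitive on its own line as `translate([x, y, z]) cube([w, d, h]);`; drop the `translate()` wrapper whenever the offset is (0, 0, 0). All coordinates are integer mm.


translate([243, 287, 0]) cube([1196, 1144, 232]);


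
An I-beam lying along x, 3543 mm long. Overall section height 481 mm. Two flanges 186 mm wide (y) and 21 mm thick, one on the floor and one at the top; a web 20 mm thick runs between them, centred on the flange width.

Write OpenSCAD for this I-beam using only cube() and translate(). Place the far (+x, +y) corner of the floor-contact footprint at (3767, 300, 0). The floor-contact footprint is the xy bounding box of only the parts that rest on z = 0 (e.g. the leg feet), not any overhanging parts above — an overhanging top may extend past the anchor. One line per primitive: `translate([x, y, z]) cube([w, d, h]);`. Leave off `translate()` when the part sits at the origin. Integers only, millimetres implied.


translate([224, 114, 0]) cube([3543, 186, 21]);
translate([224, 197, 21]) cube([3543, 20, 439]);
translate([224, 114, 460]) cube([3543, 186, 21]);


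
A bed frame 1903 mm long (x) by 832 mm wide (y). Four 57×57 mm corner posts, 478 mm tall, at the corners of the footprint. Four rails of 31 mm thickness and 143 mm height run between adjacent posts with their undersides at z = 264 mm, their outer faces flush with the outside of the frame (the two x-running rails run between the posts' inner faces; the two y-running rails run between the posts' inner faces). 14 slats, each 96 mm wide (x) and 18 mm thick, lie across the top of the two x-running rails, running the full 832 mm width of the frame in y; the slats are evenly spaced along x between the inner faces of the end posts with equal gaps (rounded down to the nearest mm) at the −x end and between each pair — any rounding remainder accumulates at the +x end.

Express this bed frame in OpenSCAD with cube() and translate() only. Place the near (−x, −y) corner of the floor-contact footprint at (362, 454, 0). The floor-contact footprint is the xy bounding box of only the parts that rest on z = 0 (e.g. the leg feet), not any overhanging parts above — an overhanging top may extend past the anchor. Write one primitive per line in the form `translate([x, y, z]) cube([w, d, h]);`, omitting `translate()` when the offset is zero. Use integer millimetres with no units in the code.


// slat z = rail_z + rail_h = 264 + 143 = 407
// slat gap = ⌊(1789 − 14·96) / 15⌋ = 29
translate([362, 454, 0]) cube([57, 57, 478]);
translate([362, 1229, 0]) cube([57, 57, 478]);
translate([2208, 454, 0]) cube([57, 57, 478]);
translate([2208, 1229, 0]) cube([57, 57, 478]);
translate([419, 454, 264]) cube([1789, 31, 143]);
translate([419, 1255, 264]) cube([1789, 31, 143]);
translate([362, 511, 264]) cube([31, 718, 143]);
translate([2234, 511, 264]) cube([31, 718, 143]);
translate([448, 454, 407]) cube([96, 832, 18]);
translate([573, 454, 407]) cube([96, 832, 18]);
translate([698, 454, 407]) cube([96, 832, 18]);
translate([823, 454, 407]) cube([96, 832, 18]);
translate([948, 454, 407]) cube([96, 832, 18]);
translate([1073, 454, 407]) cube([96, 832, 18]);
translate([1198, 454, 407]) cube([96, 832, 18]);
translate([1323, 454, 407]) cube([96, 832, 18]);
translate([1448, 454, 407]) cube([96, 832, 18]);
translate([1573, 454, 407]) cube([96, 832, 18]);
translate([1698, 454, 407]) cube([96, 832, 18]);
translate([1823, 454, 407]) cube([96, 832, 18]);
translate([1948, 454, 407]) cube([96, 832, 18]);
translate([2073, 454, 407]) cube([96, 832, 18]);


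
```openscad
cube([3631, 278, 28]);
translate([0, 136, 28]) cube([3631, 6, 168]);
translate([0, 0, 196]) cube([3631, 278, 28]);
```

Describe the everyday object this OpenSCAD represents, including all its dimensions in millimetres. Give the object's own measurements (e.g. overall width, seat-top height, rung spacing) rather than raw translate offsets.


An I-beam lying along x, 3631 mm long. Overall section height 224 mm. Two flanges 278 mm wide (y) and 28 mm thick, one on the floor and one at the top; a web 6 mm thick runs between them, centred on the flange width.


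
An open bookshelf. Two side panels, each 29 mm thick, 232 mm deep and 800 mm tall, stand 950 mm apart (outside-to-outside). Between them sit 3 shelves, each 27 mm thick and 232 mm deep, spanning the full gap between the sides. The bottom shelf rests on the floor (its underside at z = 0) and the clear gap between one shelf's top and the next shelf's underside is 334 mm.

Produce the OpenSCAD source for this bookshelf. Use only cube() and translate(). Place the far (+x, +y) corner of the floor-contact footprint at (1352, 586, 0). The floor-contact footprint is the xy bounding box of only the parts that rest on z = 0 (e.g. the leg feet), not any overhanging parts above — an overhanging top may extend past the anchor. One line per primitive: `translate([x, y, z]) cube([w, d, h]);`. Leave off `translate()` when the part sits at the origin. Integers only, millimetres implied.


translate([402, 354, 0]) cube([29, 232, 800]);
translate([1323, 354, 0]) cube([29, 232, 800]);
translate([431, 354, 0]) cube([892, 232, 27]);
translate([431, 354, 361]) cube([892, 232, 27]);
translate([431, 354, 722]) cube([892, 232, 27]);


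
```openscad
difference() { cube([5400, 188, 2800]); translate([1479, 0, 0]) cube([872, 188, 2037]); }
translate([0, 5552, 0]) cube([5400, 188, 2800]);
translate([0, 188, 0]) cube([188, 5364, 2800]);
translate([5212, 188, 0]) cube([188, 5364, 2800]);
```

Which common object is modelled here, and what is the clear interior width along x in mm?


A single room. The interior width is 5024 mm.

Four walls enclosing a rectangle with a door in the front wall — a room. Outside width 5400 minus two 188 mm walls gives 5024 mm.


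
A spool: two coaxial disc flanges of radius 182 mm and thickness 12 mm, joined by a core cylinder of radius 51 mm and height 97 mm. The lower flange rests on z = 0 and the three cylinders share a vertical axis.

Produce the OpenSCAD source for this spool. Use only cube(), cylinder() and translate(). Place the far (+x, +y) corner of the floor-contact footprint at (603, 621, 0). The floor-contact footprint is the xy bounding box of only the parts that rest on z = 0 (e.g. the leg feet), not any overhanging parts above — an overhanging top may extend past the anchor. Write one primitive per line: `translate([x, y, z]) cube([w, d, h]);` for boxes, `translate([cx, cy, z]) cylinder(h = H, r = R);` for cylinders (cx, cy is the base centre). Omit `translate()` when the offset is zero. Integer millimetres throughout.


translate([421, 439, 0]) cylinder(h = 12, r = 182);
translate([421, 439, 12]) cylinder(h = 97, r = 51);
translate([421, 439, 109]) cylinder(h = 12, r = 182);


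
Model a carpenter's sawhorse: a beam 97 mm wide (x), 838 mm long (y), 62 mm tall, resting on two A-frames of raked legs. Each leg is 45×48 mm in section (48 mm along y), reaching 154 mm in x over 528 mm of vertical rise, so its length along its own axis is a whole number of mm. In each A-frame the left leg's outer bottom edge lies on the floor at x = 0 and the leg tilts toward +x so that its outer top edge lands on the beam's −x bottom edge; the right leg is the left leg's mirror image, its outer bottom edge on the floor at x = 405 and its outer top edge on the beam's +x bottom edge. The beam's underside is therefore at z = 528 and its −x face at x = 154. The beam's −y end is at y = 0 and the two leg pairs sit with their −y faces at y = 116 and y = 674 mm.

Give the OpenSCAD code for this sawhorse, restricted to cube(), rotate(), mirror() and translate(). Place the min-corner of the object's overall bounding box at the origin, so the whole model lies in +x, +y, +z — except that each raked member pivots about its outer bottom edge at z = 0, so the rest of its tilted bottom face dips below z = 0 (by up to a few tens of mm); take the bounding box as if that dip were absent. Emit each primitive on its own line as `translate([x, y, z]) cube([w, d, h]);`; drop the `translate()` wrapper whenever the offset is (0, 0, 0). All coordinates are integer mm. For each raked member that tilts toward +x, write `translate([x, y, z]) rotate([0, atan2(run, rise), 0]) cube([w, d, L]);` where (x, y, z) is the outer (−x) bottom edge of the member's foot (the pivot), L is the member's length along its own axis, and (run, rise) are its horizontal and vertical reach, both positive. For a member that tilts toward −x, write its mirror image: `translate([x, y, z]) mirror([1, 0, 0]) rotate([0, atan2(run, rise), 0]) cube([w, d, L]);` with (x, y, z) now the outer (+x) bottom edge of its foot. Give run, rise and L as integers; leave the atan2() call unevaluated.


translate([154, 0, 528]) cube([97, 838, 62]);
translate([0, 116, 0]) rotate([0, atan2(154, 528), 0]) cube([45, 48, 550]);
translate([405, 116, 0]) mirror([1, 0, 0]) rotate([0, atan2(154, 528), 0]) cube([45, 48, 550]);
translate([0, 674, 0]) rotate([0, atan2(154, 528), 0]) cube([45, 48, 550]);
translate([405, 674, 0]) mirror([1, 0, 0]) rotate([0, atan2(154, 528), 0]) cube([45, 48, 550]);


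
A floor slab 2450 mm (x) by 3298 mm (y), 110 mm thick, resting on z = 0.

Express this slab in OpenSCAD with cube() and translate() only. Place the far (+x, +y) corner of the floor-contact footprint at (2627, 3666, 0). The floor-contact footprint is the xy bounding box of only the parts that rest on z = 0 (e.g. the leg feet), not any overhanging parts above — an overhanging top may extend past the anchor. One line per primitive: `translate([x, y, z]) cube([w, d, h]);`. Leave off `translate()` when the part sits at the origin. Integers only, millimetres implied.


translate([177, 368, 0]) cube([2450, 3298, 110]);


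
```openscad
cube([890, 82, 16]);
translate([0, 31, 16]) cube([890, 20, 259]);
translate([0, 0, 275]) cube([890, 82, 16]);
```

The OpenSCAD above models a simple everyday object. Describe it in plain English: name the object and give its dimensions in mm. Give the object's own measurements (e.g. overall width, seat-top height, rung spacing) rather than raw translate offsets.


An I-beam lying along x, 890 mm long. Overall section height 291 mm. Two flanges 82 mm wide (y) and 16 mm thick, one on the floor and one at the top; a web 20 mm thick runs between them, centred on the flange width.


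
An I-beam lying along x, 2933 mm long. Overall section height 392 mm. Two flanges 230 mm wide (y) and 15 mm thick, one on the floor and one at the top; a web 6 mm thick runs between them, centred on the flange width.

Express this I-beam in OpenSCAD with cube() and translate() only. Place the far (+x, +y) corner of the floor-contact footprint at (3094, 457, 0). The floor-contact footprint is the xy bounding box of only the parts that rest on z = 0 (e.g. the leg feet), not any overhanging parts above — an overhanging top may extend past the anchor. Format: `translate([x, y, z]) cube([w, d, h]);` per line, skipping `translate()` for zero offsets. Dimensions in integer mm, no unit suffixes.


translate([161, 227, 0]) cube([2933, 230, 15]);
translate([161, 339, 15]) cube([2933, 6, 362]);
translate([161, 227, 377]) cube([2933, 230, 15]);


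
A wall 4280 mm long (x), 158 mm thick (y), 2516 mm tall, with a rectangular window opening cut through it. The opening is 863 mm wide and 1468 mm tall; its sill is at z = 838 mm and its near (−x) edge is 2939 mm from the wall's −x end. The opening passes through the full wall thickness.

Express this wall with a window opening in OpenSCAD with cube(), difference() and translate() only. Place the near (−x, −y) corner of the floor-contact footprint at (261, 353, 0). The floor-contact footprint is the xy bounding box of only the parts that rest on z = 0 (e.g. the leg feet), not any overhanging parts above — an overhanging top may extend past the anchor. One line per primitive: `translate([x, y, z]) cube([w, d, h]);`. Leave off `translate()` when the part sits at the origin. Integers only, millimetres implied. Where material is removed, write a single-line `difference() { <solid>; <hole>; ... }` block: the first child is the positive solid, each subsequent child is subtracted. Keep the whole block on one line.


difference() { translate([261, 353, 0]) cube([4280, 158, 2516]); translate([3200, 353, 838]) cube([863, 158, 1468]); }


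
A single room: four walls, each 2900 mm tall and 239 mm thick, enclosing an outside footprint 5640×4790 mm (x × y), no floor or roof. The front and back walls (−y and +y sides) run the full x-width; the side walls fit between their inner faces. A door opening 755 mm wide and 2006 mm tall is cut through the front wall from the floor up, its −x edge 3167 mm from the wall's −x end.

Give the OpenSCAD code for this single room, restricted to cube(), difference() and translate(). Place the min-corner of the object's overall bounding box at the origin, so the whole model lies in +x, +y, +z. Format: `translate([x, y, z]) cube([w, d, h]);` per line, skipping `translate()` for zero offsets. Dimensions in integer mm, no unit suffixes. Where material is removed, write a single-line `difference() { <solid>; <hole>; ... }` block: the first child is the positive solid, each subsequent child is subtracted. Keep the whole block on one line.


difference() { cube([5640, 239, 2900]); translate([3167, 0, 0]) cube([755, 239, 2006]); }
translate([0, 4551, 0]) cube([5640, 239, 2900]);
translate([0, 239, 0]) cube([239, 4312, 2900]);
translate([5401, 239, 0]) cube([239, 4312, 2900]);


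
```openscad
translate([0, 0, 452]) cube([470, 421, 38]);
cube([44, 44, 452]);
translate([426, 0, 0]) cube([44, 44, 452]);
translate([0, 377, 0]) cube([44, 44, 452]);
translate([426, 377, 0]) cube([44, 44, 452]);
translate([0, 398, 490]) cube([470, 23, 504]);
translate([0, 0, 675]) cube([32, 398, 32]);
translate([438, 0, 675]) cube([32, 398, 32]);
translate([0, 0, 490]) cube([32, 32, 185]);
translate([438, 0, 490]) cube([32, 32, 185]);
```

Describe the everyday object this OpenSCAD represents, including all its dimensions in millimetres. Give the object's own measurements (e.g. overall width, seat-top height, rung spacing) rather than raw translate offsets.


A chair. The seat is a 470×421×38 mm slab with its top at z = 490 mm, on four 44×44 mm corner legs (flush with the seat edges, standing on z = 0). A flat backrest 23 mm thick, 504 mm tall, spans the full seat width and rises from the seat top along its +y edge, rear face flush with the rear of the seat. Two armrests of 32×32 mm section run along each side from the seat's front edge to the front of the backrest, top faces 217 mm above the seat top and outer faces flush with the seat's x-edges; a 32×32 mm post under the front of each armrest stands on the seat at the front corner.


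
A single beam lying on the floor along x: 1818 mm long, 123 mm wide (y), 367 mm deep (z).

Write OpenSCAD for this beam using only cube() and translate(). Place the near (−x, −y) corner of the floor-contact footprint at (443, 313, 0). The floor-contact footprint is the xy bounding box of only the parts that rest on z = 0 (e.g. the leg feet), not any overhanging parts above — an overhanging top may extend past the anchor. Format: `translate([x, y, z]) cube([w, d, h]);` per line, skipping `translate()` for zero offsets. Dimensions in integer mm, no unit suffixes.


translate([443, 313, 0]) cube([1818, 123, 367]);


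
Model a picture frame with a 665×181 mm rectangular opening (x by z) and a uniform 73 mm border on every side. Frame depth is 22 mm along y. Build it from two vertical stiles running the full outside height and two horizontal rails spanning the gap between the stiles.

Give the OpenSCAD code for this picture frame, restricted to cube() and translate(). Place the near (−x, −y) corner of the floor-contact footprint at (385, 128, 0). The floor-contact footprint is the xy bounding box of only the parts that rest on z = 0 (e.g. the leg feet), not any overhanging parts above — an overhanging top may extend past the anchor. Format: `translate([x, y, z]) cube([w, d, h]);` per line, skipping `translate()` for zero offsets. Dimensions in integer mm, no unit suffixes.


translate([385, 128, 0]) cube([73, 22, 327]);
translate([1123, 128, 0]) cube([73, 22, 327]);
translate([458, 128, 0]) cube([665, 22, 73]);
translate([458, 128, 254]) cube([665, 22, 73]);


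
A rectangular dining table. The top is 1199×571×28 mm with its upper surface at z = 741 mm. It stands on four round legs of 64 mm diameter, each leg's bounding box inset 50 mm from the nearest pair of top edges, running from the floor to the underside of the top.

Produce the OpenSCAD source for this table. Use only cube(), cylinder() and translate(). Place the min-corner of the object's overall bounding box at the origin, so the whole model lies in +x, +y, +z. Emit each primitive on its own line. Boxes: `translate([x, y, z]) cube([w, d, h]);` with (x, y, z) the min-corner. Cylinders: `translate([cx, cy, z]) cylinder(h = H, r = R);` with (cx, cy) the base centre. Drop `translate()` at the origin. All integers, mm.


translate([0, 0, 713]) cube([1199, 571, 28]);
translate([82, 82, 0]) cylinder(h = 713, r = 32);
translate([1117, 82, 0]) cylinder(h = 713, r = 32);
translate([82, 489, 0]) cylinder(h = 713, r = 32);
translate([1117, 489, 0]) cylinder(h = 713, r = 32);


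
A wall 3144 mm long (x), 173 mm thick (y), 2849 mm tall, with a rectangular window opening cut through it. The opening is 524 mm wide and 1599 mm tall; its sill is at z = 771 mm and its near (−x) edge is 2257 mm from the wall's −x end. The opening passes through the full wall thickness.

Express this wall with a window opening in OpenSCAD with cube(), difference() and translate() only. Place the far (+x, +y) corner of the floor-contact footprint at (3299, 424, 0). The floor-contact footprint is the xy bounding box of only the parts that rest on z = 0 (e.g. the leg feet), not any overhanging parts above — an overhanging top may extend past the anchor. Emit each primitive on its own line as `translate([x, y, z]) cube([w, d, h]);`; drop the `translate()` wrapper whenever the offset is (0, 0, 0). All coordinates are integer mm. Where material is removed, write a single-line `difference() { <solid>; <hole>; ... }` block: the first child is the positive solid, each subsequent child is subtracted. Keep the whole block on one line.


difference() { translate([155, 251, 0]) cube([3144, 173, 2849]); translate([2412, 251, 771]) cube([524, 173, 1599]); }


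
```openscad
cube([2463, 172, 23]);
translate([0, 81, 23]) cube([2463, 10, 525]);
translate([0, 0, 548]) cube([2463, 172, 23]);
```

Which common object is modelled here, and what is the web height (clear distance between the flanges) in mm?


An I-beam. The web height is 525 mm.

Two wide flanges with a thin centred web — an I-beam. Overall 571 mm minus two 23 mm flanges gives a web of 571 − 2·23 = 525 mm.


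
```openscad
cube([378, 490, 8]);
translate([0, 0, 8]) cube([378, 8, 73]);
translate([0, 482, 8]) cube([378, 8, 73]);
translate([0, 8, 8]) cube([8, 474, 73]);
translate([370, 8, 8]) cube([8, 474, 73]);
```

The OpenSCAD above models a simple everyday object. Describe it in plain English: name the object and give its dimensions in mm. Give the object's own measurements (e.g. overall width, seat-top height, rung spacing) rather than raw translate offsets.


An open-topped rectangular box: outside dimensions 378×490×81 mm, with a uniform wall and base thickness of 8 mm. The base is a full 378×490 slab on the floor; four walls sit on top of the base. The front and back walls (the −y and +y sides) span the full width; the two side walls fit between them.


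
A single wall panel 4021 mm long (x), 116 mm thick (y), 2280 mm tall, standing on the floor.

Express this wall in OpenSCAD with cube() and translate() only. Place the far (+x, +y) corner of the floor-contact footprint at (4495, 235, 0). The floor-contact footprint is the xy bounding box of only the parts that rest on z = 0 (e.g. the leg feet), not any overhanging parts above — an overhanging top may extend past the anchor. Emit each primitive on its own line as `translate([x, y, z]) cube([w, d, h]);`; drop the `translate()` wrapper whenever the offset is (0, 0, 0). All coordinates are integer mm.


translate([474, 119, 0]) cube([4021, 116, 2280]);


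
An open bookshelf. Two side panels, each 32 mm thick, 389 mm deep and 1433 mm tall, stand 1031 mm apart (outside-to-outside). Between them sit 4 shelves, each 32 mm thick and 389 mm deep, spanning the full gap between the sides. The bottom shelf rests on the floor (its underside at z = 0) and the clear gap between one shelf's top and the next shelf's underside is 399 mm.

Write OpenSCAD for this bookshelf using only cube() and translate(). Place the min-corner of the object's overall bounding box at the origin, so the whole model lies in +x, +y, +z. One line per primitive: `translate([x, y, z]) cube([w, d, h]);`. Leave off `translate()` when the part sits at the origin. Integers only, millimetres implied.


cube([32, 389, 1433]);
translate([999, 0, 0]) cube([32, 389, 1433]);
translate([32, 0, 0]) cube([967, 389, 32]);
translate([32, 0, 431]) cube([967, 389, 32]);
translate([32, 0, 862]) cube([967, 389, 32]);
translate([32, 0, 1293]) cube([967, 389, 32]);


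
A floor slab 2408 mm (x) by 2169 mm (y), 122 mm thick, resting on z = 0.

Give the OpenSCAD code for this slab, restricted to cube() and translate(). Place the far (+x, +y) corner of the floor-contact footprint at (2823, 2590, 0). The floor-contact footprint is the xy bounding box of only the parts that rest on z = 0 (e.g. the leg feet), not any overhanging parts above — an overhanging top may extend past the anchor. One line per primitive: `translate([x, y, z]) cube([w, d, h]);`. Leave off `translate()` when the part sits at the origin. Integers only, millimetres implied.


translate([415, 421, 0]) cube([2408, 2169, 122]);


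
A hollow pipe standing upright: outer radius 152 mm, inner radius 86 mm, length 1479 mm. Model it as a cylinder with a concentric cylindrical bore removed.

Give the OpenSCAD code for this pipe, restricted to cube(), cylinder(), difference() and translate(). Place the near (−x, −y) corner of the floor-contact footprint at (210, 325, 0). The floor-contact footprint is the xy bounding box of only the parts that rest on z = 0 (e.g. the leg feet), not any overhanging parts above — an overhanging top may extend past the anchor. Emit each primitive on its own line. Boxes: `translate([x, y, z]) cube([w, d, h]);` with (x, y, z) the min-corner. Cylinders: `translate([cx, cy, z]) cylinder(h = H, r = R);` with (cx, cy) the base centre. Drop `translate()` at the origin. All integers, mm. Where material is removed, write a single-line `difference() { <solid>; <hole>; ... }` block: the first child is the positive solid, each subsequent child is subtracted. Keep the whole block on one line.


difference() { translate([362, 477, 0]) cylinder(h = 1479, r = 152); translate([362, 477, 0]) cylinder(h = 1479, r = 86); }


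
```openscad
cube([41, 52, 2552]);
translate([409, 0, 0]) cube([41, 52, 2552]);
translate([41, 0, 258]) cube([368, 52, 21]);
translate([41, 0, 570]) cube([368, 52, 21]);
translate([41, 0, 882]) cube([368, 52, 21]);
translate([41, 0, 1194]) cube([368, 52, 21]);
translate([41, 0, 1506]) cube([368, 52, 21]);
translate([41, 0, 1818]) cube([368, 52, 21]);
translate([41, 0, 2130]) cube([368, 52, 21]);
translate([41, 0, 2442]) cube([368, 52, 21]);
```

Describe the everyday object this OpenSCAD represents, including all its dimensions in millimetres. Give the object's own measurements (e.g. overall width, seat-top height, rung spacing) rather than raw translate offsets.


A straight ladder. Two 41×52 mm vertical rails, 2552 mm tall, stand 450 mm apart (outside-to-outside) with their front faces coplanar on the −y side. 8 rungs, each 52 mm deep and 21 mm tall, span between the inner faces of the rails, front faces flush with the rails. The lowest rung's underside is at z = 258 mm and rungs are spaced 312 mm apart (underside to underside).


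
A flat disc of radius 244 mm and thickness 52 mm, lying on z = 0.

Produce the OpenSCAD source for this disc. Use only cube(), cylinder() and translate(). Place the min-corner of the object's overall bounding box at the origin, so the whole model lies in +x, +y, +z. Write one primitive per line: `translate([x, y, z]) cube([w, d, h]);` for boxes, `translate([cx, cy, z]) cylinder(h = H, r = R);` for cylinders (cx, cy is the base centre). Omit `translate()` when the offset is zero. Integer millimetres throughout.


translate([244, 244, 0]) cylinder(h = 52, r = 244);


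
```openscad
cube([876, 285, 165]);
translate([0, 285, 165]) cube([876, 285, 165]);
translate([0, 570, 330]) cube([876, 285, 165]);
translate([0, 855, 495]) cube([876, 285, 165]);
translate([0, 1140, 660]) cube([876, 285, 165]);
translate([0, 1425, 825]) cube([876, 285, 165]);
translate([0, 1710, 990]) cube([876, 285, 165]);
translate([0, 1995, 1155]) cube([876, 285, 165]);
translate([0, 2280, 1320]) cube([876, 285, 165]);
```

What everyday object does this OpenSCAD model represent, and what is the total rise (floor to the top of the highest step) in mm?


A staircase. The total rise is 1485 mm.

9 identical blocks, each offset up and back from the previous — a staircase. Each step is 165 mm tall and there are 9 of them, so the total rise is 9 × 165 = 1485 mm.


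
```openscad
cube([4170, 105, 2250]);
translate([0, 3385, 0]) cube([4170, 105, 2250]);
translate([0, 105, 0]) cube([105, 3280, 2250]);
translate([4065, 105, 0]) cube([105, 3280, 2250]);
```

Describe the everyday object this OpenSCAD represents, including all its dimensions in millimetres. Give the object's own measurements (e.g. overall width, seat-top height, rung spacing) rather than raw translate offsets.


The wall frame of a small rectangular building: four walls, each 2250 mm tall and 105 mm thick, enclosing a footprint 4170 mm (x) by 3490 mm (y) outside-to-outside, with no floor or roof. The front and back walls (the −y and +y sides) span the full width; the two side walls fit between them.


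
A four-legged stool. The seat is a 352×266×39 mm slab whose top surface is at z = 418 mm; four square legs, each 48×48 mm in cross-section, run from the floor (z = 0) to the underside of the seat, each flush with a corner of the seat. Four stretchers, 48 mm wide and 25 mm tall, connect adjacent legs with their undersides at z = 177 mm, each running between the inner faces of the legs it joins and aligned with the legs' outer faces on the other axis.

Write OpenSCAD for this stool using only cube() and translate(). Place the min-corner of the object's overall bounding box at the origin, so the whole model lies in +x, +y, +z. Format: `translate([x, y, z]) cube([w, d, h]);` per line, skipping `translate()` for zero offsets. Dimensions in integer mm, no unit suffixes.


translate([0, 0, 379]) cube([352, 266, 39]);
cube([48, 48, 379]);
translate([304, 0, 0]) cube([48, 48, 379]);
translate([0, 218, 0]) cube([48, 48, 379]);
translate([304, 218, 0]) cube([48, 48, 379]);
translate([48, 0, 177]) cube([256, 48, 25]);
translate([48, 218, 177]) cube([256, 48, 25]);
translate([0, 48, 177]) cube([48, 170, 25]);
translate([304, 48, 177]) cube([48, 170, 25]);


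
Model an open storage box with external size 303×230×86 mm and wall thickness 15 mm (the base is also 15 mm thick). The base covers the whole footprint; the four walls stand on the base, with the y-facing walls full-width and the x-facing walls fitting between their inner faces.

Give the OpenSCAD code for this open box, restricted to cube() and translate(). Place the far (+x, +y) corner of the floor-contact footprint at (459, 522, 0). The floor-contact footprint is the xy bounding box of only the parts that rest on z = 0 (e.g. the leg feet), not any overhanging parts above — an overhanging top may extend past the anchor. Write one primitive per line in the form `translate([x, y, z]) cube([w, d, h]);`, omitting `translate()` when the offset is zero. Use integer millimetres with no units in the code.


translate([156, 292, 0]) cube([303, 230, 15]);
translate([156, 292, 15]) cube([303, 15, 71]);
translate([156, 507, 15]) cube([303, 15, 71]);
translate([156, 307, 15]) cube([15, 200, 71]);
translate([444, 307, 15]) cube([15, 200, 71]);


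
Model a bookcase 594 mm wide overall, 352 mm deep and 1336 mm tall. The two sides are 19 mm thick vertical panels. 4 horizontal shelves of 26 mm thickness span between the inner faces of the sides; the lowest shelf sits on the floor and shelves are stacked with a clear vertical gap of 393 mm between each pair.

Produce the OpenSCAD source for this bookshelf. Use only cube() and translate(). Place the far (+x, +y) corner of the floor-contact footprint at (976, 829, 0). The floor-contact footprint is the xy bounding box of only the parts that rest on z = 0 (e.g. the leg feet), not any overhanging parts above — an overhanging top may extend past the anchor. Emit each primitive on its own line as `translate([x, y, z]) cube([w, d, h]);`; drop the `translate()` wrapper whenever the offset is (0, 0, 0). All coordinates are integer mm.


translate([382, 477, 0]) cube([19, 352, 1336]);
translate([957, 477, 0]) cube([19, 352, 1336]);
translate([401, 477, 0]) cube([556, 352, 26]);
translate([401, 477, 419]) cube([556, 352, 26]);
translate([401, 477, 838]) cube([556, 352, 26]);
translate([401, 477, 1257]) cube([556, 352, 26]);


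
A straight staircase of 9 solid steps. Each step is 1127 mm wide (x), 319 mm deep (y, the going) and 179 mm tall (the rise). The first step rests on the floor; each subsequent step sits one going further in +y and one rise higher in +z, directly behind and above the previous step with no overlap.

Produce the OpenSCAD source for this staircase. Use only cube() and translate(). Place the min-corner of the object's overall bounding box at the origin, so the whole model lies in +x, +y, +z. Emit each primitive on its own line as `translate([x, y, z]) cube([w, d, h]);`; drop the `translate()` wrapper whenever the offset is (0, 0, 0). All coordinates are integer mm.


cube([1127, 319, 179]);
translate([0, 319, 179]) cube([1127, 319, 179]);
translate([0, 638, 358]) cube([1127, 319, 179]);
translate([0, 957, 537]) cube([1127, 319, 179]);
translate([0, 1276, 716]) cube([1127, 319, 179]);
translate([0, 1595, 895]) cube([1127, 319, 179]);
translate([0, 1914, 1074]) cube([1127, 319, 179]);
translate([0, 2233, 1253]) cube([1127, 319, 179]);
translate([0, 2552, 1432]) cube([1127, 319, 179]);


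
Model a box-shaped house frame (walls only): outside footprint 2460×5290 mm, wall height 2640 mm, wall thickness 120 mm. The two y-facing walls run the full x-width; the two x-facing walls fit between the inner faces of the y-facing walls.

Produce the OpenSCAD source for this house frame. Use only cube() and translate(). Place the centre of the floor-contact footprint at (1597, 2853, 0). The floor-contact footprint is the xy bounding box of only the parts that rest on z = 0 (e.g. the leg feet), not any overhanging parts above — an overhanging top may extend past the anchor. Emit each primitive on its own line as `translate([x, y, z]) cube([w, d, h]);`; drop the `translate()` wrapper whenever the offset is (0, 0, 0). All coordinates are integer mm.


translate([367, 208, 0]) cube([2460, 120, 2640]);
translate([367, 5378, 0]) cube([2460, 120, 2640]);
translate([367, 328, 0]) cube([120, 5050, 2640]);
translate([2707, 328, 0]) cube([120, 5050, 2640]);


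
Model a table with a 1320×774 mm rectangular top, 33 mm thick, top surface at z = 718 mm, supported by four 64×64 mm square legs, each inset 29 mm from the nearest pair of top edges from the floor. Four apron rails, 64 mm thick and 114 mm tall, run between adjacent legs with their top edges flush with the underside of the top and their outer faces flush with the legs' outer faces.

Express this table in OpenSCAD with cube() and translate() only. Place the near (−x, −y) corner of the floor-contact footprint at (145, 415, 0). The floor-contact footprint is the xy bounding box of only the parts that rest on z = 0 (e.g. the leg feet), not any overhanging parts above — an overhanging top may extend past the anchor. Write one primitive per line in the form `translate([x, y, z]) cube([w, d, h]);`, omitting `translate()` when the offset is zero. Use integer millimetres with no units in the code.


translate([116, 386, 685]) cube([1320, 774, 33]);
translate([145, 415, 0]) cube([64, 64, 685]);
translate([1343, 415, 0]) cube([64, 64, 685]);
translate([145, 1067, 0]) cube([64, 64, 685]);
translate([1343, 1067, 0]) cube([64, 64, 685]);
translate([209, 415, 571]) cube([1134, 64, 114]);
translate([209, 1067, 571]) cube([1134, 64, 114]);
translate([145, 479, 571]) cube([64, 588, 114]);
translate([1343, 479, 571]) cube([64, 588, 114]);


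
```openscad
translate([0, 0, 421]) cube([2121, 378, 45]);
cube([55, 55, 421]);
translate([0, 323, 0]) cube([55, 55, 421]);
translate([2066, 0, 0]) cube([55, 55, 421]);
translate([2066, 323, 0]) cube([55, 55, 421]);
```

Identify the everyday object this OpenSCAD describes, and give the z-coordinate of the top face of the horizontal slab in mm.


A bench. The seat-top height is 466 mm.

A long slab on four corner posts — a bench. The slab sits at z = 421 with thickness 45, so the top is 421 + 45 = 466 mm.


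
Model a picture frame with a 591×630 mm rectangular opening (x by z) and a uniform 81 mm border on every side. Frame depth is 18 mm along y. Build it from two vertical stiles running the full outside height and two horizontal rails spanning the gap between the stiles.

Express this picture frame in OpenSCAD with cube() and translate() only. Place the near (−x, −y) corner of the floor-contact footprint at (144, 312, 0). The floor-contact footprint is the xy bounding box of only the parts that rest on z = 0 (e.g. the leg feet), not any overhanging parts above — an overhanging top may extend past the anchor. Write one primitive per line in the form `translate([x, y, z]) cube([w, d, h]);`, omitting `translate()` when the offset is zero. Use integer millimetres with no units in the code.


translate([144, 312, 0]) cube([81, 18, 792]);
translate([816, 312, 0]) cube([81, 18, 792]);
translate([225, 312, 0]) cube([591, 18, 81]);
translate([225, 312, 711]) cube([591, 18, 81]);
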